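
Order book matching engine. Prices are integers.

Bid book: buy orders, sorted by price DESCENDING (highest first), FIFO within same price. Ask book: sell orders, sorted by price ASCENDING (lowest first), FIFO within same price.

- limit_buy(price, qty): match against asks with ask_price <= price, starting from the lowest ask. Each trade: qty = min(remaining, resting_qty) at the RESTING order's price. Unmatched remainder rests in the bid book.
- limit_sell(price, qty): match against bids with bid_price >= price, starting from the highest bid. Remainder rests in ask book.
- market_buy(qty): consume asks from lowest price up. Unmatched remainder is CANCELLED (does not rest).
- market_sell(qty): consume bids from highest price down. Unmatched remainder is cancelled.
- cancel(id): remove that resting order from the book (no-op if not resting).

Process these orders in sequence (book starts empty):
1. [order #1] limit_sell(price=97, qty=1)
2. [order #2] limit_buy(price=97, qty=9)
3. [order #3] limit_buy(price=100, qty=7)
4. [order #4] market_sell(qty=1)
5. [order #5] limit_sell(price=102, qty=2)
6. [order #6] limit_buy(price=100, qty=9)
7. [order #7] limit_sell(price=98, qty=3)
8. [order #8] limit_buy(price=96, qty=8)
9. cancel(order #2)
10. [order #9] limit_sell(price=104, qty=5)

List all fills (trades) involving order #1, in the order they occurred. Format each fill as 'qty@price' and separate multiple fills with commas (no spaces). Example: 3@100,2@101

After op 1 [order #1] limit_sell(price=97, qty=1): fills=none; bids=[-] asks=[#1:1@97]
After op 2 [order #2] limit_buy(price=97, qty=9): fills=#2x#1:1@97; bids=[#2:8@97] asks=[-]
After op 3 [order #3] limit_buy(price=100, qty=7): fills=none; bids=[#3:7@100 #2:8@97] asks=[-]
After op 4 [order #4] market_sell(qty=1): fills=#3x#4:1@100; bids=[#3:6@100 #2:8@97] asks=[-]
After op 5 [order #5] limit_sell(price=102, qty=2): fills=none; bids=[#3:6@100 #2:8@97] asks=[#5:2@102]
After op 6 [order #6] limit_buy(price=100, qty=9): fills=none; bids=[#3:6@100 #6:9@100 #2:8@97] asks=[#5:2@102]
After op 7 [order #7] limit_sell(price=98, qty=3): fills=#3x#7:3@100; bids=[#3:3@100 #6:9@100 #2:8@97] asks=[#5:2@102]
After op 8 [order #8] limit_buy(price=96, qty=8): fills=none; bids=[#3:3@100 #6:9@100 #2:8@97 #8:8@96] asks=[#5:2@102]
After op 9 cancel(order #2): fills=none; bids=[#3:3@100 #6:9@100 #8:8@96] asks=[#5:2@102]
After op 10 [order #9] limit_sell(price=104, qty=5): fills=none; bids=[#3:3@100 #6:9@100 #8:8@96] asks=[#5:2@102 #9:5@104]

Answer: 1@97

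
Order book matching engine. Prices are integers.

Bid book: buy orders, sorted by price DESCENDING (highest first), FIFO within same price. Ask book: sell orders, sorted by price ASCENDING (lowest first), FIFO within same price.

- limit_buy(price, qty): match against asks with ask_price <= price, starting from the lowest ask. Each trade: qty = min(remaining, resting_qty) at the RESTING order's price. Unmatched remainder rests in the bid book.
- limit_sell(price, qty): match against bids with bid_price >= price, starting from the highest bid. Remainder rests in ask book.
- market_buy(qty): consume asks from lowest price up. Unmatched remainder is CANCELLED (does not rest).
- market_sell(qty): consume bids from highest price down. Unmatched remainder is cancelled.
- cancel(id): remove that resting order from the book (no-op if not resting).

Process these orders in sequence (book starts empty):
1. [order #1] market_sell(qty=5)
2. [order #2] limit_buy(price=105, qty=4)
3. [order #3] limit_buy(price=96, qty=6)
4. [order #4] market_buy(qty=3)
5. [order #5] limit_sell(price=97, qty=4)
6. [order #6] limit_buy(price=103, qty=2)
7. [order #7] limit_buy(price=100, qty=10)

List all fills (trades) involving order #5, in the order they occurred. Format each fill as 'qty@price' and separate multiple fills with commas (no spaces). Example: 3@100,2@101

Answer: 4@105

Derivation:
After op 1 [order #1] market_sell(qty=5): fills=none; bids=[-] asks=[-]
After op 2 [order #2] limit_buy(price=105, qty=4): fills=none; bids=[#2:4@105] asks=[-]
After op 3 [order #3] limit_buy(price=96, qty=6): fills=none; bids=[#2:4@105 #3:6@96] asks=[-]
After op 4 [order #4] market_buy(qty=3): fills=none; bids=[#2:4@105 #3:6@96] asks=[-]
After op 5 [order #5] limit_sell(price=97, qty=4): fills=#2x#5:4@105; bids=[#3:6@96] asks=[-]
After op 6 [order #6] limit_buy(price=103, qty=2): fills=none; bids=[#6:2@103 #3:6@96] asks=[-]
After op 7 [order #7] limit_buy(price=100, qty=10): fills=none; bids=[#6:2@103 #7:10@100 #3:6@96] asks=[-]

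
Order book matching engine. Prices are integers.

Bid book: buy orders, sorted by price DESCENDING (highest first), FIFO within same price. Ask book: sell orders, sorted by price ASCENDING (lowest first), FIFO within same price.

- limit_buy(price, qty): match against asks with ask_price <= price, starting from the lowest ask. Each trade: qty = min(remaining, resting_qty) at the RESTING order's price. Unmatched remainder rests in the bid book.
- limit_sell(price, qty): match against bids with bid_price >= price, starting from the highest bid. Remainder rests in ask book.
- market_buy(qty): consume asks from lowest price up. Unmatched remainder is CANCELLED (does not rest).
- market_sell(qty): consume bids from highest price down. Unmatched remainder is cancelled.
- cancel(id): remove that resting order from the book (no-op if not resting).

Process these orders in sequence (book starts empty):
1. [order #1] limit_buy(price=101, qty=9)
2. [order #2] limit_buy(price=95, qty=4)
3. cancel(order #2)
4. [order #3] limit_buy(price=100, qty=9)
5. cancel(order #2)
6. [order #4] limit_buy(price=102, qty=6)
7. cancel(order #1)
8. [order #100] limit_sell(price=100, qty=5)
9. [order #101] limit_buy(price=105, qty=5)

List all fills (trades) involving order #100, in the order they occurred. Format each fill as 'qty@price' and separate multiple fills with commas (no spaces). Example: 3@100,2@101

Answer: 5@102

Derivation:
After op 1 [order #1] limit_buy(price=101, qty=9): fills=none; bids=[#1:9@101] asks=[-]
After op 2 [order #2] limit_buy(price=95, qty=4): fills=none; bids=[#1:9@101 #2:4@95] asks=[-]
After op 3 cancel(order #2): fills=none; bids=[#1:9@101] asks=[-]
After op 4 [order #3] limit_buy(price=100, qty=9): fills=none; bids=[#1:9@101 #3:9@100] asks=[-]
After op 5 cancel(order #2): fills=none; bids=[#1:9@101 #3:9@100] asks=[-]
After op 6 [order #4] limit_buy(price=102, qty=6): fills=none; bids=[#4:6@102 #1:9@101 #3:9@100] asks=[-]
After op 7 cancel(order #1): fills=none; bids=[#4:6@102 #3:9@100] asks=[-]
After op 8 [order #100] limit_sell(price=100, qty=5): fills=#4x#100:5@102; bids=[#4:1@102 #3:9@100] asks=[-]
After op 9 [order #101] limit_buy(price=105, qty=5): fills=none; bids=[#101:5@105 #4:1@102 #3:9@100] asks=[-]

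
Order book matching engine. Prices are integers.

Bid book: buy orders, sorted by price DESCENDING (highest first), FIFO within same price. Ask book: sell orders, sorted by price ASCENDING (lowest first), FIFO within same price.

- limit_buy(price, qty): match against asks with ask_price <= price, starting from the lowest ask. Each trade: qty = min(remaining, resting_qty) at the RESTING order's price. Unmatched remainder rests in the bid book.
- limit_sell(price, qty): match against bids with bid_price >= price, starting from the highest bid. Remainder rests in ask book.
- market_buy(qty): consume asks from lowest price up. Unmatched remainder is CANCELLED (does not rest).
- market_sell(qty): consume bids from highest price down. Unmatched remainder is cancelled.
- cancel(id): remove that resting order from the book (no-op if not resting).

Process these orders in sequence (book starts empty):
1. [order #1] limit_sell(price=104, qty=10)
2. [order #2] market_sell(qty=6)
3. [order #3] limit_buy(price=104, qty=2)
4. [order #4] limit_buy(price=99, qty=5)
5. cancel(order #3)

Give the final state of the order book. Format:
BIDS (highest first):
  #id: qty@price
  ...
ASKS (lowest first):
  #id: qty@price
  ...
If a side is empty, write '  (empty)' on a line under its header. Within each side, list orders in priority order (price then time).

After op 1 [order #1] limit_sell(price=104, qty=10): fills=none; bids=[-] asks=[#1:10@104]
After op 2 [order #2] market_sell(qty=6): fills=none; bids=[-] asks=[#1:10@104]
After op 3 [order #3] limit_buy(price=104, qty=2): fills=#3x#1:2@104; bids=[-] asks=[#1:8@104]
After op 4 [order #4] limit_buy(price=99, qty=5): fills=none; bids=[#4:5@99] asks=[#1:8@104]
After op 5 cancel(order #3): fills=none; bids=[#4:5@99] asks=[#1:8@104]

Answer: BIDS (highest first):
  #4: 5@99
ASKS (lowest first):
  #1: 8@104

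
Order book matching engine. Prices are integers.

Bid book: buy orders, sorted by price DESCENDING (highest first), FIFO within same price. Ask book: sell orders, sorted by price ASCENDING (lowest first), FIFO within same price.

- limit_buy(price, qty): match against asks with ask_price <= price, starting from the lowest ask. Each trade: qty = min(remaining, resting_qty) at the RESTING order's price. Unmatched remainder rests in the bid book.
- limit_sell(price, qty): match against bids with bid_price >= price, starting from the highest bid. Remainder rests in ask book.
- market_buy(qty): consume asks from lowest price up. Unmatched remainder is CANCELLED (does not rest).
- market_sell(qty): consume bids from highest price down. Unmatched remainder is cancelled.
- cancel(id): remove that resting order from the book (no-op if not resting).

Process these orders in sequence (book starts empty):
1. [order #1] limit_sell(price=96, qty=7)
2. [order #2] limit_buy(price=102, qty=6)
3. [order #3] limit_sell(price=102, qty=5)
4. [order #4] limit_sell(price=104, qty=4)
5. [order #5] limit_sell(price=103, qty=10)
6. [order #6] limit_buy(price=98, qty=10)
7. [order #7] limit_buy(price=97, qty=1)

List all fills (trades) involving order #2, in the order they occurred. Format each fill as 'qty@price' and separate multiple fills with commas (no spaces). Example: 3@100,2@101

Answer: 6@96

Derivation:
After op 1 [order #1] limit_sell(price=96, qty=7): fills=none; bids=[-] asks=[#1:7@96]
After op 2 [order #2] limit_buy(price=102, qty=6): fills=#2x#1:6@96; bids=[-] asks=[#1:1@96]
After op 3 [order #3] limit_sell(price=102, qty=5): fills=none; bids=[-] asks=[#1:1@96 #3:5@102]
After op 4 [order #4] limit_sell(price=104, qty=4): fills=none; bids=[-] asks=[#1:1@96 #3:5@102 #4:4@104]
After op 5 [order #5] limit_sell(price=103, qty=10): fills=none; bids=[-] asks=[#1:1@96 #3:5@102 #5:10@103 #4:4@104]
After op 6 [order #6] limit_buy(price=98, qty=10): fills=#6x#1:1@96; bids=[#6:9@98] asks=[#3:5@102 #5:10@103 #4:4@104]
After op 7 [order #7] limit_buy(price=97, qty=1): fills=none; bids=[#6:9@98 #7:1@97] asks=[#3:5@102 #5:10@103 #4:4@104]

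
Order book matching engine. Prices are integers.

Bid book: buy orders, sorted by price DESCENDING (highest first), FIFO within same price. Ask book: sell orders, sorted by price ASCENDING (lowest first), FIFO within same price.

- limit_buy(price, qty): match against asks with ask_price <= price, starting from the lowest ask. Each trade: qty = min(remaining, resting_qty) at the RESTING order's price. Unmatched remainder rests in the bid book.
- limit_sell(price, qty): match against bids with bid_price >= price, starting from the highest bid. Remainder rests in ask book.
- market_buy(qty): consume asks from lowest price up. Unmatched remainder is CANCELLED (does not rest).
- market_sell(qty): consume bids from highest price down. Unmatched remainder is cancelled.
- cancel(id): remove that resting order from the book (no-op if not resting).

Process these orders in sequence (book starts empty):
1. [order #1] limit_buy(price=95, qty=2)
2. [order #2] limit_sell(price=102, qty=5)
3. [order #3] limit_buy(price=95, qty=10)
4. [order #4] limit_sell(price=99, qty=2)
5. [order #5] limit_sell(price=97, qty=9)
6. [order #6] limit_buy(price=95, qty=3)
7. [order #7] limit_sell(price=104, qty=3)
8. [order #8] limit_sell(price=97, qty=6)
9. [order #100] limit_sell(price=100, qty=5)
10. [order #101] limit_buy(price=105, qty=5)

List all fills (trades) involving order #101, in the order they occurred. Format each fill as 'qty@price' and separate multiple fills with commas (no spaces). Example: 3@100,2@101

Answer: 5@97

Derivation:
After op 1 [order #1] limit_buy(price=95, qty=2): fills=none; bids=[#1:2@95] asks=[-]
After op 2 [order #2] limit_sell(price=102, qty=5): fills=none; bids=[#1:2@95] asks=[#2:5@102]
After op 3 [order #3] limit_buy(price=95, qty=10): fills=none; bids=[#1:2@95 #3:10@95] asks=[#2:5@102]
After op 4 [order #4] limit_sell(price=99, qty=2): fills=none; bids=[#1:2@95 #3:10@95] asks=[#4:2@99 #2:5@102]
After op 5 [order #5] limit_sell(price=97, qty=9): fills=none; bids=[#1:2@95 #3:10@95] asks=[#5:9@97 #4:2@99 #2:5@102]
After op 6 [order #6] limit_buy(price=95, qty=3): fills=none; bids=[#1:2@95 #3:10@95 #6:3@95] asks=[#5:9@97 #4:2@99 #2:5@102]
After op 7 [order #7] limit_sell(price=104, qty=3): fills=none; bids=[#1:2@95 #3:10@95 #6:3@95] asks=[#5:9@97 #4:2@99 #2:5@102 #7:3@104]
After op 8 [order #8] limit_sell(price=97, qty=6): fills=none; bids=[#1:2@95 #3:10@95 #6:3@95] asks=[#5:9@97 #8:6@97 #4:2@99 #2:5@102 #7:3@104]
After op 9 [order #100] limit_sell(price=100, qty=5): fills=none; bids=[#1:2@95 #3:10@95 #6:3@95] asks=[#5:9@97 #8:6@97 #4:2@99 #100:5@100 #2:5@102 #7:3@104]
After op 10 [order #101] limit_buy(price=105, qty=5): fills=#101x#5:5@97; bids=[#1:2@95 #3:10@95 #6:3@95] asks=[#5:4@97 #8:6@97 #4:2@99 #100:5@100 #2:5@102 #7:3@104]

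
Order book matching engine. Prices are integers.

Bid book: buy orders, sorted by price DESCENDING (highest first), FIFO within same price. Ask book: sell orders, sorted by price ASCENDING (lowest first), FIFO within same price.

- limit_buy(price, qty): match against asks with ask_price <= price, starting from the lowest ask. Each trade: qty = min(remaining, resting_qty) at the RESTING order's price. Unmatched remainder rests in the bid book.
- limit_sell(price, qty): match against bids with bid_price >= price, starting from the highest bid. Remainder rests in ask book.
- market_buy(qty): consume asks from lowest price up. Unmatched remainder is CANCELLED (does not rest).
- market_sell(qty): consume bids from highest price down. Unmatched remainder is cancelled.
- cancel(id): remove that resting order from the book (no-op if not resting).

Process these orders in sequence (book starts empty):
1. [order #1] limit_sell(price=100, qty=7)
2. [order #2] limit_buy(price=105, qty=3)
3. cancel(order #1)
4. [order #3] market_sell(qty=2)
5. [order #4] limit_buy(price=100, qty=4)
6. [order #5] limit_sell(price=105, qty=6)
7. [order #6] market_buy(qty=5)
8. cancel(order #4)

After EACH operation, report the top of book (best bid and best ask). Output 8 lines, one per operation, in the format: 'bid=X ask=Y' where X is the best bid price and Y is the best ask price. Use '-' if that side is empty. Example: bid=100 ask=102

After op 1 [order #1] limit_sell(price=100, qty=7): fills=none; bids=[-] asks=[#1:7@100]
After op 2 [order #2] limit_buy(price=105, qty=3): fills=#2x#1:3@100; bids=[-] asks=[#1:4@100]
After op 3 cancel(order #1): fills=none; bids=[-] asks=[-]
After op 4 [order #3] market_sell(qty=2): fills=none; bids=[-] asks=[-]
After op 5 [order #4] limit_buy(price=100, qty=4): fills=none; bids=[#4:4@100] asks=[-]
After op 6 [order #5] limit_sell(price=105, qty=6): fills=none; bids=[#4:4@100] asks=[#5:6@105]
After op 7 [order #6] market_buy(qty=5): fills=#6x#5:5@105; bids=[#4:4@100] asks=[#5:1@105]
After op 8 cancel(order #4): fills=none; bids=[-] asks=[#5:1@105]

Answer: bid=- ask=100
bid=- ask=100
bid=- ask=-
bid=- ask=-
bid=100 ask=-
bid=100 ask=105
bid=100 ask=105
bid=- ask=105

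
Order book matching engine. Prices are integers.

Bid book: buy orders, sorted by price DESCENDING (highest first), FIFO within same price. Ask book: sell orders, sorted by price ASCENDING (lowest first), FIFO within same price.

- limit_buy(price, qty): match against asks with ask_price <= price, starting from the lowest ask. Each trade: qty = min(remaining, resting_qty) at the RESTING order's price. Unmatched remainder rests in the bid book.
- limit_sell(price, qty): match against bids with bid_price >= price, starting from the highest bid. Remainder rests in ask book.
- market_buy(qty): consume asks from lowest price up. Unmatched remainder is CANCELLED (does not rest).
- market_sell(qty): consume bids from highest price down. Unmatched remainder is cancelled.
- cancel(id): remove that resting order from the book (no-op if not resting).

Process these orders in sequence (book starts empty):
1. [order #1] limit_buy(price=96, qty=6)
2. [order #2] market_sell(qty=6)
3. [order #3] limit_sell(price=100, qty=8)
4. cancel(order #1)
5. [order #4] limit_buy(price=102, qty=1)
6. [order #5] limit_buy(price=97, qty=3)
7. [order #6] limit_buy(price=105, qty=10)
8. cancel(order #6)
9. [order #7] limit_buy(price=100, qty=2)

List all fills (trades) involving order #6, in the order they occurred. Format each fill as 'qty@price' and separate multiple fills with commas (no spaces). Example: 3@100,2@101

Answer: 7@100

Derivation:
After op 1 [order #1] limit_buy(price=96, qty=6): fills=none; bids=[#1:6@96] asks=[-]
After op 2 [order #2] market_sell(qty=6): fills=#1x#2:6@96; bids=[-] asks=[-]
After op 3 [order #3] limit_sell(price=100, qty=8): fills=none; bids=[-] asks=[#3:8@100]
After op 4 cancel(order #1): fills=none; bids=[-] asks=[#3:8@100]
After op 5 [order #4] limit_buy(price=102, qty=1): fills=#4x#3:1@100; bids=[-] asks=[#3:7@100]
After op 6 [order #5] limit_buy(price=97, qty=3): fills=none; bids=[#5:3@97] asks=[#3:7@100]
After op 7 [order #6] limit_buy(price=105, qty=10): fills=#6x#3:7@100; bids=[#6:3@105 #5:3@97] asks=[-]
After op 8 cancel(order #6): fills=none; bids=[#5:3@97] asks=[-]
After op 9 [order #7] limit_buy(price=100, qty=2): fills=none; bids=[#7:2@100 #5:3@97] asks=[-]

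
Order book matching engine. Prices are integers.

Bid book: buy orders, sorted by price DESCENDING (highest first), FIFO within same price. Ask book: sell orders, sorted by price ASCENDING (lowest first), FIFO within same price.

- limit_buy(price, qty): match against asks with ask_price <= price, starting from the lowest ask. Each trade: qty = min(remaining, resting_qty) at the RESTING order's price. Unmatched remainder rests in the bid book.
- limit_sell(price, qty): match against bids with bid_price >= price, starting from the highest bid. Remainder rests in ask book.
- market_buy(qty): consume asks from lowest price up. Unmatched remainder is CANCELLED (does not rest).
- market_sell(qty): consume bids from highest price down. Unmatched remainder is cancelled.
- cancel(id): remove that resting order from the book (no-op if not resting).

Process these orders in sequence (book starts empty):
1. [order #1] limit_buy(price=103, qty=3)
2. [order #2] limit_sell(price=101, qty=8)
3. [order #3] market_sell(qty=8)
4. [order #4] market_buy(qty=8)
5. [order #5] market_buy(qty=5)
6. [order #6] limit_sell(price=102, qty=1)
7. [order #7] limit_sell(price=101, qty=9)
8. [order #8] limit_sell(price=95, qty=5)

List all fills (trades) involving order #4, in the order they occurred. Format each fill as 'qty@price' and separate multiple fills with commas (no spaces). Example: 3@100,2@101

After op 1 [order #1] limit_buy(price=103, qty=3): fills=none; bids=[#1:3@103] asks=[-]
After op 2 [order #2] limit_sell(price=101, qty=8): fills=#1x#2:3@103; bids=[-] asks=[#2:5@101]
After op 3 [order #3] market_sell(qty=8): fills=none; bids=[-] asks=[#2:5@101]
After op 4 [order #4] market_buy(qty=8): fills=#4x#2:5@101; bids=[-] asks=[-]
After op 5 [order #5] market_buy(qty=5): fills=none; bids=[-] asks=[-]
After op 6 [order #6] limit_sell(price=102, qty=1): fills=none; bids=[-] asks=[#6:1@102]
After op 7 [order #7] limit_sell(price=101, qty=9): fills=none; bids=[-] asks=[#7:9@101 #6:1@102]
After op 8 [order #8] limit_sell(price=95, qty=5): fills=none; bids=[-] asks=[#8:5@95 #7:9@101 #6:1@102]

Answer: 5@101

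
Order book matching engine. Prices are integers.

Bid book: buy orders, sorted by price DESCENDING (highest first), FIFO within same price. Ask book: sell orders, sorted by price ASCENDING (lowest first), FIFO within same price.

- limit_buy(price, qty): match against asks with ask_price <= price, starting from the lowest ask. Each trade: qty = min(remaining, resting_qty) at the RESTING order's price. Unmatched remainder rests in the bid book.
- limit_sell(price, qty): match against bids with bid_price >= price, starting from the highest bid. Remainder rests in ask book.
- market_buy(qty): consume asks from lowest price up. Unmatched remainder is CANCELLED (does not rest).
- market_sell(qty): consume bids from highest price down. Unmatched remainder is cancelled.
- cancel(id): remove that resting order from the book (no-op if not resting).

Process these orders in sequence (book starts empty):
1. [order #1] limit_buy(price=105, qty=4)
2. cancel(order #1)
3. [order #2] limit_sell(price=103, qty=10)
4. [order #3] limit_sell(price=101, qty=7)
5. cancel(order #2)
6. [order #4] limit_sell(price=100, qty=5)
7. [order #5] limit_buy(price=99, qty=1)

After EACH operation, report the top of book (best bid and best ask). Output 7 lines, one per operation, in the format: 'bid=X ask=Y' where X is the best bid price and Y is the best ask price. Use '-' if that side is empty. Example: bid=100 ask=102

Answer: bid=105 ask=-
bid=- ask=-
bid=- ask=103
bid=- ask=101
bid=- ask=101
bid=- ask=100
bid=99 ask=100

Derivation:
After op 1 [order #1] limit_buy(price=105, qty=4): fills=none; bids=[#1:4@105] asks=[-]
After op 2 cancel(order #1): fills=none; bids=[-] asks=[-]
After op 3 [order #2] limit_sell(price=103, qty=10): fills=none; bids=[-] asks=[#2:10@103]
After op 4 [order #3] limit_sell(price=101, qty=7): fills=none; bids=[-] asks=[#3:7@101 #2:10@103]
After op 5 cancel(order #2): fills=none; bids=[-] asks=[#3:7@101]
After op 6 [order #4] limit_sell(price=100, qty=5): fills=none; bids=[-] asks=[#4:5@100 #3:7@101]
After op 7 [order #5] limit_buy(price=99, qty=1): fills=none; bids=[#5:1@99] asks=[#4:5@100 #3:7@101]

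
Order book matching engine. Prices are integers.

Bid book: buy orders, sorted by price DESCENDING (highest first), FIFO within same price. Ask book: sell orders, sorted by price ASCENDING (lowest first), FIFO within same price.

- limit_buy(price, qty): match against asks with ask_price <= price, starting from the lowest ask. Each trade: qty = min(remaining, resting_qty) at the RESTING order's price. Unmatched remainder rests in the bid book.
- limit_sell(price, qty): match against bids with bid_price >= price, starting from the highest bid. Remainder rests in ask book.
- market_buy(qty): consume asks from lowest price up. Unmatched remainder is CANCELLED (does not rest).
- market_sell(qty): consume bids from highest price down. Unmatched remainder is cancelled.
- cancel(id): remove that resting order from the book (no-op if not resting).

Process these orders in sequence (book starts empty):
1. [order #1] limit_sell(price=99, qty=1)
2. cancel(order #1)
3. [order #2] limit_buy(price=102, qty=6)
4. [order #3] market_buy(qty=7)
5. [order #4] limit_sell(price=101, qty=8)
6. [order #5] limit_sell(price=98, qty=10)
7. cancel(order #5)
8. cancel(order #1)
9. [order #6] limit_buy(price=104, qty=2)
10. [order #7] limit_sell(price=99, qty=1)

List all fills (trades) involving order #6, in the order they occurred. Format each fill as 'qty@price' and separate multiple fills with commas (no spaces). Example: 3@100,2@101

Answer: 2@101

Derivation:
After op 1 [order #1] limit_sell(price=99, qty=1): fills=none; bids=[-] asks=[#1:1@99]
After op 2 cancel(order #1): fills=none; bids=[-] asks=[-]
After op 3 [order #2] limit_buy(price=102, qty=6): fills=none; bids=[#2:6@102] asks=[-]
After op 4 [order #3] market_buy(qty=7): fills=none; bids=[#2:6@102] asks=[-]
After op 5 [order #4] limit_sell(price=101, qty=8): fills=#2x#4:6@102; bids=[-] asks=[#4:2@101]
After op 6 [order #5] limit_sell(price=98, qty=10): fills=none; bids=[-] asks=[#5:10@98 #4:2@101]
After op 7 cancel(order #5): fills=none; bids=[-] asks=[#4:2@101]
After op 8 cancel(order #1): fills=none; bids=[-] asks=[#4:2@101]
After op 9 [order #6] limit_buy(price=104, qty=2): fills=#6x#4:2@101; bids=[-] asks=[-]
After op 10 [order #7] limit_sell(price=99, qty=1): fills=none; bids=[-] asks=[#7:1@99]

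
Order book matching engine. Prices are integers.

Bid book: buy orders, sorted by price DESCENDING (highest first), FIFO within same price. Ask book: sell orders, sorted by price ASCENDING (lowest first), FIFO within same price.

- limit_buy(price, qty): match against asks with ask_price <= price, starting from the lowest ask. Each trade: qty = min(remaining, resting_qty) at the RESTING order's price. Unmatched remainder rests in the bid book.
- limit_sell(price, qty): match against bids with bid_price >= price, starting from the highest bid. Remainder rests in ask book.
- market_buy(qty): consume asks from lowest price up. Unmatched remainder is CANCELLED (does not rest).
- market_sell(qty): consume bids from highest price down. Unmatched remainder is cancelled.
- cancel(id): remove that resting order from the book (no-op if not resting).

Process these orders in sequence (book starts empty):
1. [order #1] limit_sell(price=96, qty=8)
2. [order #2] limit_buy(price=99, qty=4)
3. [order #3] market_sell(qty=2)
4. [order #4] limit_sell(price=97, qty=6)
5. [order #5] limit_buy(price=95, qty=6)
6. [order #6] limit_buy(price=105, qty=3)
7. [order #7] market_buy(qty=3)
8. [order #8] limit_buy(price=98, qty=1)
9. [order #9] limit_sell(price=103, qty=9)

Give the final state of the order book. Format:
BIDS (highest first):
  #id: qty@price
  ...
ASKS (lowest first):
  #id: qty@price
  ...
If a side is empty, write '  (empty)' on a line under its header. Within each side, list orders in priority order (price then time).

Answer: BIDS (highest first):
  #5: 6@95
ASKS (lowest first):
  #4: 3@97
  #9: 9@103

Derivation:
After op 1 [order #1] limit_sell(price=96, qty=8): fills=none; bids=[-] asks=[#1:8@96]
After op 2 [order #2] limit_buy(price=99, qty=4): fills=#2x#1:4@96; bids=[-] asks=[#1:4@96]
After op 3 [order #3] market_sell(qty=2): fills=none; bids=[-] asks=[#1:4@96]
After op 4 [order #4] limit_sell(price=97, qty=6): fills=none; bids=[-] asks=[#1:4@96 #4:6@97]
After op 5 [order #5] limit_buy(price=95, qty=6): fills=none; bids=[#5:6@95] asks=[#1:4@96 #4:6@97]
After op 6 [order #6] limit_buy(price=105, qty=3): fills=#6x#1:3@96; bids=[#5:6@95] asks=[#1:1@96 #4:6@97]
After op 7 [order #7] market_buy(qty=3): fills=#7x#1:1@96 #7x#4:2@97; bids=[#5:6@95] asks=[#4:4@97]
After op 8 [order #8] limit_buy(price=98, qty=1): fills=#8x#4:1@97; bids=[#5:6@95] asks=[#4:3@97]
After op 9 [order #9] limit_sell(price=103, qty=9): fills=none; bids=[#5:6@95] asks=[#4:3@97 #9:9@103]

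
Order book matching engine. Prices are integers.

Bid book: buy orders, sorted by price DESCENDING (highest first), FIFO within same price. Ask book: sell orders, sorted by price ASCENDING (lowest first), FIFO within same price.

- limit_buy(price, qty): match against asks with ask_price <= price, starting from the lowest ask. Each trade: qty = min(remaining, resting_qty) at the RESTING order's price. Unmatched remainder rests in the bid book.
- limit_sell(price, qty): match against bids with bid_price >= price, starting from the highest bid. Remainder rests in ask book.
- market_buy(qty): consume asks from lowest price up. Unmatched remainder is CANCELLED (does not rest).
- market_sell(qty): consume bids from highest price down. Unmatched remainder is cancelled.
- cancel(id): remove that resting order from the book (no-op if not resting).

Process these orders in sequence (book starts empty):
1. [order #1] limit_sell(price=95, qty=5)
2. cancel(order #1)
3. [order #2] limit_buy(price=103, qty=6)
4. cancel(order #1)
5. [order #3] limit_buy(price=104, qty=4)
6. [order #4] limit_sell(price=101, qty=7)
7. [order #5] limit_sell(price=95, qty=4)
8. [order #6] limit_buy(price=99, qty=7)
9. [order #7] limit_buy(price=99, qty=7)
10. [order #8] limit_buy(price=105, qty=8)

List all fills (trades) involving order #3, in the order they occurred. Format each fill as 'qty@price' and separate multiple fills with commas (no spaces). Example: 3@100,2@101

After op 1 [order #1] limit_sell(price=95, qty=5): fills=none; bids=[-] asks=[#1:5@95]
After op 2 cancel(order #1): fills=none; bids=[-] asks=[-]
After op 3 [order #2] limit_buy(price=103, qty=6): fills=none; bids=[#2:6@103] asks=[-]
After op 4 cancel(order #1): fills=none; bids=[#2:6@103] asks=[-]
After op 5 [order #3] limit_buy(price=104, qty=4): fills=none; bids=[#3:4@104 #2:6@103] asks=[-]
After op 6 [order #4] limit_sell(price=101, qty=7): fills=#3x#4:4@104 #2x#4:3@103; bids=[#2:3@103] asks=[-]
After op 7 [order #5] limit_sell(price=95, qty=4): fills=#2x#5:3@103; bids=[-] asks=[#5:1@95]
After op 8 [order #6] limit_buy(price=99, qty=7): fills=#6x#5:1@95; bids=[#6:6@99] asks=[-]
After op 9 [order #7] limit_buy(price=99, qty=7): fills=none; bids=[#6:6@99 #7:7@99] asks=[-]
After op 10 [order #8] limit_buy(price=105, qty=8): fills=none; bids=[#8:8@105 #6:6@99 #7:7@99] asks=[-]

Answer: 4@104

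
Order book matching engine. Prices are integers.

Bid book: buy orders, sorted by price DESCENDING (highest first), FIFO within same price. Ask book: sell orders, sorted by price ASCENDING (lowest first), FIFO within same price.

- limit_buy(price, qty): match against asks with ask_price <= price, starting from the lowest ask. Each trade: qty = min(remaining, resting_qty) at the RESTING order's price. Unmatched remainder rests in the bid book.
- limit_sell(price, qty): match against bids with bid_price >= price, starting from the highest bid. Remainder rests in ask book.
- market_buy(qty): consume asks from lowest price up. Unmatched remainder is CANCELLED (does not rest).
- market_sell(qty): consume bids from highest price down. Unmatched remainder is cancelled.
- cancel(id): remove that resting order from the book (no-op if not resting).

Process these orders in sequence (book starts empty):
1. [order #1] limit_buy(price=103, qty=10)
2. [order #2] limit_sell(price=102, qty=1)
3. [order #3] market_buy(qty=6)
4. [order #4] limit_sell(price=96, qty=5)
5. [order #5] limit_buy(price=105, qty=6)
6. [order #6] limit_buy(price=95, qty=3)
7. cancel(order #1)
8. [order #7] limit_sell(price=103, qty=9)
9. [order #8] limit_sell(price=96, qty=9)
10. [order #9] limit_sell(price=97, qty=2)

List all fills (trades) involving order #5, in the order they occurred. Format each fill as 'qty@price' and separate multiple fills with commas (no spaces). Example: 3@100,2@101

Answer: 6@105

Derivation:
After op 1 [order #1] limit_buy(price=103, qty=10): fills=none; bids=[#1:10@103] asks=[-]
After op 2 [order #2] limit_sell(price=102, qty=1): fills=#1x#2:1@103; bids=[#1:9@103] asks=[-]
After op 3 [order #3] market_buy(qty=6): fills=none; bids=[#1:9@103] asks=[-]
After op 4 [order #4] limit_sell(price=96, qty=5): fills=#1x#4:5@103; bids=[#1:4@103] asks=[-]
After op 5 [order #5] limit_buy(price=105, qty=6): fills=none; bids=[#5:6@105 #1:4@103] asks=[-]
After op 6 [order #6] limit_buy(price=95, qty=3): fills=none; bids=[#5:6@105 #1:4@103 #6:3@95] asks=[-]
After op 7 cancel(order #1): fills=none; bids=[#5:6@105 #6:3@95] asks=[-]
After op 8 [order #7] limit_sell(price=103, qty=9): fills=#5x#7:6@105; bids=[#6:3@95] asks=[#7:3@103]
After op 9 [order #8] limit_sell(price=96, qty=9): fills=none; bids=[#6:3@95] asks=[#8:9@96 #7:3@103]
After op 10 [order #9] limit_sell(price=97, qty=2): fills=none; bids=[#6:3@95] asks=[#8:9@96 #9:2@97 #7:3@103]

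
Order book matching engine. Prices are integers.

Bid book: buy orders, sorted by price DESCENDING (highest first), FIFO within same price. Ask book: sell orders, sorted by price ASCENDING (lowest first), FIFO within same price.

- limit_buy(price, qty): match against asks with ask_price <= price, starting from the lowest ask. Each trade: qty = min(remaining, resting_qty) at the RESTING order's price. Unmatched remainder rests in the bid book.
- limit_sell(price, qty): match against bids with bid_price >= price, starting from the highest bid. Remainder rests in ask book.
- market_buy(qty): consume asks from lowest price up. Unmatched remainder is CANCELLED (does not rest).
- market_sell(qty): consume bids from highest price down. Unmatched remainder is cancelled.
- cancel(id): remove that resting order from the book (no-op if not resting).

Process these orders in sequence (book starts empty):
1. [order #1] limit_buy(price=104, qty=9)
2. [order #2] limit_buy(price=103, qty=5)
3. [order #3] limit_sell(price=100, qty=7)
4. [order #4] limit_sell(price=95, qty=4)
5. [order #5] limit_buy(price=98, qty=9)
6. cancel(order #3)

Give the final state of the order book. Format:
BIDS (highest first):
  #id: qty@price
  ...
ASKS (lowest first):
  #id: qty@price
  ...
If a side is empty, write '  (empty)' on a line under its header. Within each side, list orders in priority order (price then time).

Answer: BIDS (highest first):
  #2: 3@103
  #5: 9@98
ASKS (lowest first):
  (empty)

Derivation:
After op 1 [order #1] limit_buy(price=104, qty=9): fills=none; bids=[#1:9@104] asks=[-]
After op 2 [order #2] limit_buy(price=103, qty=5): fills=none; bids=[#1:9@104 #2:5@103] asks=[-]
After op 3 [order #3] limit_sell(price=100, qty=7): fills=#1x#3:7@104; bids=[#1:2@104 #2:5@103] asks=[-]
After op 4 [order #4] limit_sell(price=95, qty=4): fills=#1x#4:2@104 #2x#4:2@103; bids=[#2:3@103] asks=[-]
After op 5 [order #5] limit_buy(price=98, qty=9): fills=none; bids=[#2:3@103 #5:9@98] asks=[-]
After op 6 cancel(order #3): fills=none; bids=[#2:3@103 #5:9@98] asks=[-]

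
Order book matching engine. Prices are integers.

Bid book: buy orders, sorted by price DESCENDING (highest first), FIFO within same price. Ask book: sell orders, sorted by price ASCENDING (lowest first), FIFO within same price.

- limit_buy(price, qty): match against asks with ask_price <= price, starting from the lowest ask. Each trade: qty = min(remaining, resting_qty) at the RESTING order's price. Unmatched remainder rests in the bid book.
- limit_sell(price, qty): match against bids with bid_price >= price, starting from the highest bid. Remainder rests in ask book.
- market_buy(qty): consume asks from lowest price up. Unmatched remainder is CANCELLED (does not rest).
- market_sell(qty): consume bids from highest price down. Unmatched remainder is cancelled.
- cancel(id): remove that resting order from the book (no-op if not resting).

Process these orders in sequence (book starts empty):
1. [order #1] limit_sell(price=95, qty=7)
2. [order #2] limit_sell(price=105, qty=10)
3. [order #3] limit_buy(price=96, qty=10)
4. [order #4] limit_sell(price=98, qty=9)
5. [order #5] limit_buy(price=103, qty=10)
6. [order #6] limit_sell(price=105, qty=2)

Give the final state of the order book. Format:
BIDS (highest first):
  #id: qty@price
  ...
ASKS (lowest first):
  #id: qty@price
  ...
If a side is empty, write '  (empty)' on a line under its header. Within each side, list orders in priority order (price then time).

After op 1 [order #1] limit_sell(price=95, qty=7): fills=none; bids=[-] asks=[#1:7@95]
After op 2 [order #2] limit_sell(price=105, qty=10): fills=none; bids=[-] asks=[#1:7@95 #2:10@105]
After op 3 [order #3] limit_buy(price=96, qty=10): fills=#3x#1:7@95; bids=[#3:3@96] asks=[#2:10@105]
After op 4 [order #4] limit_sell(price=98, qty=9): fills=none; bids=[#3:3@96] asks=[#4:9@98 #2:10@105]
After op 5 [order #5] limit_buy(price=103, qty=10): fills=#5x#4:9@98; bids=[#5:1@103 #3:3@96] asks=[#2:10@105]
After op 6 [order #6] limit_sell(price=105, qty=2): fills=none; bids=[#5:1@103 #3:3@96] asks=[#2:10@105 #6:2@105]

Answer: BIDS (highest first):
  #5: 1@103
  #3: 3@96
ASKS (lowest first):
  #2: 10@105
  #6: 2@105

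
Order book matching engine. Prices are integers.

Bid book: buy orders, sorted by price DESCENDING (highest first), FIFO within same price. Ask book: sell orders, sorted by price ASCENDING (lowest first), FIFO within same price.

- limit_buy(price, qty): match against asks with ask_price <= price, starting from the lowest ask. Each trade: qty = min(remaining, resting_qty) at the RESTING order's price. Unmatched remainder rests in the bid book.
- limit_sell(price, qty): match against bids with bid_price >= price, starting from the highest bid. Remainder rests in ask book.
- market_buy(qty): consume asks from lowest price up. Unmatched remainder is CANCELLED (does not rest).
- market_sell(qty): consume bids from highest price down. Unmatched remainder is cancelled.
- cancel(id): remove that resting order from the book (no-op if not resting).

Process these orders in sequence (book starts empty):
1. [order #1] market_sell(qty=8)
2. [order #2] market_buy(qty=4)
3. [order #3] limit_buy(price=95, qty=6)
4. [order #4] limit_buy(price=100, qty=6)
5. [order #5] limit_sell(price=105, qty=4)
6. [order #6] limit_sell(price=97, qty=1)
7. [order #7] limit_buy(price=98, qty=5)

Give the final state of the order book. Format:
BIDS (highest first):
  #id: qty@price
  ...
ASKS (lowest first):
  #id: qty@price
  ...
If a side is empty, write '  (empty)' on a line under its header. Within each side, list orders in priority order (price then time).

Answer: BIDS (highest first):
  #4: 5@100
  #7: 5@98
  #3: 6@95
ASKS (lowest first):
  #5: 4@105

Derivation:
After op 1 [order #1] market_sell(qty=8): fills=none; bids=[-] asks=[-]
After op 2 [order #2] market_buy(qty=4): fills=none; bids=[-] asks=[-]
After op 3 [order #3] limit_buy(price=95, qty=6): fills=none; bids=[#3:6@95] asks=[-]
After op 4 [order #4] limit_buy(price=100, qty=6): fills=none; bids=[#4:6@100 #3:6@95] asks=[-]
After op 5 [order #5] limit_sell(price=105, qty=4): fills=none; bids=[#4:6@100 #3:6@95] asks=[#5:4@105]
After op 6 [order #6] limit_sell(price=97, qty=1): fills=#4x#6:1@100; bids=[#4:5@100 #3:6@95] asks=[#5:4@105]
After op 7 [order #7] limit_buy(price=98, qty=5): fills=none; bids=[#4:5@100 #7:5@98 #3:6@95] asks=[#5:4@105]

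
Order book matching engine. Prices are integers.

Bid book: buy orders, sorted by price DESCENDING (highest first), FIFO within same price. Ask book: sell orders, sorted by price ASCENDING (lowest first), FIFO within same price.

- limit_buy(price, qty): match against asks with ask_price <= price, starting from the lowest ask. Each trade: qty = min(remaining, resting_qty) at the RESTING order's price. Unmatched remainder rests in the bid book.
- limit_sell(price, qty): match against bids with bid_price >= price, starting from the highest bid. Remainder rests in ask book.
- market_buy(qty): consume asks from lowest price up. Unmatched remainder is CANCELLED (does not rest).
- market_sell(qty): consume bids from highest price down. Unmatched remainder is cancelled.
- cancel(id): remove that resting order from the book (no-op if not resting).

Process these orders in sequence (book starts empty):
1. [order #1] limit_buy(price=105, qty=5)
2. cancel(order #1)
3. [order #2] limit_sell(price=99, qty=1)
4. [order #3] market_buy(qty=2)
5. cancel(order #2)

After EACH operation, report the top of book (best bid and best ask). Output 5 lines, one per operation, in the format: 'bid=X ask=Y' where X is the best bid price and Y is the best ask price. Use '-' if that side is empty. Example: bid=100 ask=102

After op 1 [order #1] limit_buy(price=105, qty=5): fills=none; bids=[#1:5@105] asks=[-]
After op 2 cancel(order #1): fills=none; bids=[-] asks=[-]
After op 3 [order #2] limit_sell(price=99, qty=1): fills=none; bids=[-] asks=[#2:1@99]
After op 4 [order #3] market_buy(qty=2): fills=#3x#2:1@99; bids=[-] asks=[-]
After op 5 cancel(order #2): fills=none; bids=[-] asks=[-]

Answer: bid=105 ask=-
bid=- ask=-
bid=- ask=99
bid=- ask=-
bid=- ask=-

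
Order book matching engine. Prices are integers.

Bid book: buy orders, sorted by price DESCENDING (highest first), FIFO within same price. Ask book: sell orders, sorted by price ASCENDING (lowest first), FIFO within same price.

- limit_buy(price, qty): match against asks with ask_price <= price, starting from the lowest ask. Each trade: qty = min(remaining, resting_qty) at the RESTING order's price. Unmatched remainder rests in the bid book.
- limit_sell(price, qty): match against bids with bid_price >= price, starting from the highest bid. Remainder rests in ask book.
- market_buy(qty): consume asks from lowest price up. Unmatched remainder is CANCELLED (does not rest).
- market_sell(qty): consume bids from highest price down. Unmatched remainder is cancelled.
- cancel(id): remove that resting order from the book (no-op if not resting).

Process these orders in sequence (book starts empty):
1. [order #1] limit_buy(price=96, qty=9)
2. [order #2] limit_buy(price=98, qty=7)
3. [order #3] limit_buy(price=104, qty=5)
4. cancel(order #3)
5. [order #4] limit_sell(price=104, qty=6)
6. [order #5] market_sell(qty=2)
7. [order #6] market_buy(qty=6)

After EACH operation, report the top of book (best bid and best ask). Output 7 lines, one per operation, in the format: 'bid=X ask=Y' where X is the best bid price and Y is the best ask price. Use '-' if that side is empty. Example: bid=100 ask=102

Answer: bid=96 ask=-
bid=98 ask=-
bid=104 ask=-
bid=98 ask=-
bid=98 ask=104
bid=98 ask=104
bid=98 ask=-

Derivation:
After op 1 [order #1] limit_buy(price=96, qty=9): fills=none; bids=[#1:9@96] asks=[-]
After op 2 [order #2] limit_buy(price=98, qty=7): fills=none; bids=[#2:7@98 #1:9@96] asks=[-]
After op 3 [order #3] limit_buy(price=104, qty=5): fills=none; bids=[#3:5@104 #2:7@98 #1:9@96] asks=[-]
After op 4 cancel(order #3): fills=none; bids=[#2:7@98 #1:9@96] asks=[-]
After op 5 [order #4] limit_sell(price=104, qty=6): fills=none; bids=[#2:7@98 #1:9@96] asks=[#4:6@104]
After op 6 [order #5] market_sell(qty=2): fills=#2x#5:2@98; bids=[#2:5@98 #1:9@96] asks=[#4:6@104]
After op 7 [order #6] market_buy(qty=6): fills=#6x#4:6@104; bids=[#2:5@98 #1:9@96] asks=[-]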